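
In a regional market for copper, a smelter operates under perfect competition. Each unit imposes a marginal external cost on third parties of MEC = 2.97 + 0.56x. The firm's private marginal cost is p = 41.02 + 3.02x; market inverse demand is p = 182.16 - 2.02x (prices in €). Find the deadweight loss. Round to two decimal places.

DWL = €31.06

Market equilibrium (private): 41.02 + 3.02x = 182.16 - 2.02x → x_m = 28.0040.
Social marginal cost = private MC + MEC = 43.99 + 3.58x.
Set SMC = demand: 43.99 + 3.58x = 182.16 - 2.02x → x* = 24.6732.
Height of the DWL triangle at x_m is SMC(x_m) − demand(x_m) = MEC(x_m) = 18.6522.
DWL = ½ × 3.3308 × 18.6522 = 31.0634.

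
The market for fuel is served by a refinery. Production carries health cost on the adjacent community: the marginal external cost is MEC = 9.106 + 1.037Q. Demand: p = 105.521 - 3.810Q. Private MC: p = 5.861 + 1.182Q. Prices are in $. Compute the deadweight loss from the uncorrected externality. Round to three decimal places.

Market equilibrium (private): 5.861 + 1.182Q = 105.521 - 3.810Q → Q_m = 19.9639.
Social marginal cost = private MC + MEC = 14.967 + 2.219Q.
Set SMC = demand: 14.967 + 2.219Q = 105.521 - 3.810Q → Q* = 15.0197.
The welfare-loss triangle has base |Q_m − Q*| and height MEC(Q_m) (the vertical gap between SMC and demand is zero at Q* and MEC at Q_m).
DWL = ½ × 4.9442 × 29.8086 = 73.6898.

DWL = $73.690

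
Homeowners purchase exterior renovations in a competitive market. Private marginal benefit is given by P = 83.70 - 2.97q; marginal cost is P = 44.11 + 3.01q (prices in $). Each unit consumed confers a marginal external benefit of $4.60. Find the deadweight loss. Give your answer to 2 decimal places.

DWL = $1.77

Market equilibrium (private): 44.11 + 3.01q = 83.70 - 2.97q → q_m = 6.6204.
Social marginal benefit = demand + MEB = 88.30 - 2.97q.
Set SMB = MC: 88.30 - 2.97q = 44.11 + 3.01q → q* = 7.3896.
The welfare-loss triangle has base |q_m − q*| and height MEB(q_m) (the vertical gap between SMB and MC is zero at q* and MEB at q_m).
DWL = ½ × 0.7692 × 4.6000 = 1.7692.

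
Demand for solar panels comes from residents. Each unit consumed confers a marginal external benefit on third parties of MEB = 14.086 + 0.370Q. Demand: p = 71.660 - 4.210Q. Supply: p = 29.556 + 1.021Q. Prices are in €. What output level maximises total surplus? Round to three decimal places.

Social marginal benefit = demand + MEB = 85.746 - 3.840Q.
Set SMB = MC: 85.746 - 3.840Q = 29.556 + 1.021Q → Q* = 11.5593.

Q* = 11.559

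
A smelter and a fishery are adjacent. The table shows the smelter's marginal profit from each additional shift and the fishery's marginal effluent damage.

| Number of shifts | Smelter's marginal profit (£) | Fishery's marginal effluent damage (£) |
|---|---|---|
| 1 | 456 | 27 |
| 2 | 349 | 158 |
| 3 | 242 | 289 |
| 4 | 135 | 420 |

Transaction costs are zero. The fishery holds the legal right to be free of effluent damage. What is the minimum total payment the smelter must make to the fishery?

Efficient level: marginal profit ≥ marginal effluent damage through level 2, so k* = 2.
With the fishery holding the right, the smelter must at least compensate total damage at k*: 27 + 158 = 185.

£185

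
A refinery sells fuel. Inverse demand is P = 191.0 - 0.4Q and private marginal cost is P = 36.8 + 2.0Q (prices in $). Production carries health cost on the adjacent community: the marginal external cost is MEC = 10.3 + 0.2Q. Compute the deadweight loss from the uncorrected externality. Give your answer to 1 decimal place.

Market equilibrium (private): 36.8 + 2.0Q = 191.0 - 0.4Q → Q_m = 64.2500.
Social marginal cost = private MC + MEC = 47.1 + 2.2Q.
Set SMC = demand: 47.1 + 2.2Q = 191.0 - 0.4Q → Q* = 55.3462.
The loss is the area between SMC and demand from Q* to Q_m; with linear curves that's a triangle of height MEC(Q_m).
DWL = ½ × 8.9038 × 23.1500 = 103.0615.

DWL = $103.1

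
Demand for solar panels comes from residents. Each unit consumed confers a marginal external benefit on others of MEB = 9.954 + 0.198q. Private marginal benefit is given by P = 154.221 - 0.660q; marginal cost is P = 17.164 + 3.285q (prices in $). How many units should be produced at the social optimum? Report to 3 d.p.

q* = 39.234

Social marginal benefit = demand + MEB = 164.175 - 0.462q.
Set SMB = MC: 164.175 - 0.462q = 17.164 + 3.285q → q* = 39.2343.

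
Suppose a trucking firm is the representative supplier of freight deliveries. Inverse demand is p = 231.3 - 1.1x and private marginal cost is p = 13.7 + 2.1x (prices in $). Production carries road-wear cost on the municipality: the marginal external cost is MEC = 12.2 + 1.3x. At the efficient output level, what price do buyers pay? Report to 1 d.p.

Social marginal cost = private MC + MEC = 25.9 + 3.4x.
Set SMC = demand: 25.9 + 3.4x = 231.3 - 1.1x → x* = 45.6444.
Consumer price on the demand curve at x*: 231.3 − 1.1×45.6444 = 181.0912.

P = $181.1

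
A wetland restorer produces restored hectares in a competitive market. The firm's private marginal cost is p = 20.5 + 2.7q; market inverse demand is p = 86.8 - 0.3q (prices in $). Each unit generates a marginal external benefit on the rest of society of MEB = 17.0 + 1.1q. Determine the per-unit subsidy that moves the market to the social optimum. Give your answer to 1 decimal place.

subsidy = $65.2 per unit

Social marginal cost = private MC − MEB = 3.5 + 1.6q.
Set SMC = demand: 3.5 + 1.6q = 86.8 - 0.3q → q* = 43.8421.
The Pigouvian subsidy equals MEB at q*: 17.0 + 1.1×43.8421 = 65.2263.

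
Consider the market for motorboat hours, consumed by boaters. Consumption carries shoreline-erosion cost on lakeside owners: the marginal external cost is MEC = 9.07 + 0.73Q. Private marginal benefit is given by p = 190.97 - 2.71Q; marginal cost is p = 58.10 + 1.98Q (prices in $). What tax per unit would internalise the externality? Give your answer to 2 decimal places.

tax = $25.74 per unit

Social marginal benefit = demand − MEC = 181.90 - 3.44Q.
Set SMB = MC: 181.90 - 3.44Q = 58.10 + 1.98Q → Q* = 22.8413.
The Pigouvian tax equals MEC at Q*: 9.07 + 0.73×22.8413 = 25.7441.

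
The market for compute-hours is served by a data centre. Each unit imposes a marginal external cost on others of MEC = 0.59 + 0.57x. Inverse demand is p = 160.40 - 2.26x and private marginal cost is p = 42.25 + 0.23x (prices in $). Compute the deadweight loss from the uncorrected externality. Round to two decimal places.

DWL = $124.80

Market equilibrium (private): 42.25 + 0.23x = 160.40 - 2.26x → x_m = 47.4498.
Social marginal cost = private MC + MEC = 42.84 + 0.80x.
Set SMC = demand: 42.84 + 0.80x = 160.40 - 2.26x → x* = 38.4183.
The welfare-loss triangle has base |x_m − x*| and height MEC(x_m) (the vertical gap between SMC and demand is zero at x* and MEC at x_m).
DWL = ½ × 9.0315 × 27.6364 = 124.7991.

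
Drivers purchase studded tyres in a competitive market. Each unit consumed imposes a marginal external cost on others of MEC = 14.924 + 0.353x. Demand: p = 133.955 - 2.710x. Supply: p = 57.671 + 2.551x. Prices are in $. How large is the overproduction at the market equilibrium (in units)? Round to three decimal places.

Market equilibrium (private): 57.671 + 2.551x = 133.955 - 2.710x → x_m = 14.4999.
Social marginal benefit = demand − MEC = 119.031 - 3.063x.
Set SMB = MC: 119.031 - 3.063x = 57.671 + 2.551x → x* = 10.9298.
Gap = |14.4999 − 10.9298| = 3.5701.

3.570 units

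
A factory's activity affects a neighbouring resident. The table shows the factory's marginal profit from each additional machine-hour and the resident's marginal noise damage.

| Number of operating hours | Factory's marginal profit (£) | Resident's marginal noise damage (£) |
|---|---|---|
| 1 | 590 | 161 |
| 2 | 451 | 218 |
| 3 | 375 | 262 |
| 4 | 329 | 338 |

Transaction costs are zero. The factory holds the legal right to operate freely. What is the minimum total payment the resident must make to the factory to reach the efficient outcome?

£329

Left alone the factory would choose level 4 (marginal profit stays positive).
Efficient level: k* = 3 (marginal profit ≥ marginal noise damage through 3).
The resident must at least cover the factory's forgone profit from cutting 4→3: 329 = 329.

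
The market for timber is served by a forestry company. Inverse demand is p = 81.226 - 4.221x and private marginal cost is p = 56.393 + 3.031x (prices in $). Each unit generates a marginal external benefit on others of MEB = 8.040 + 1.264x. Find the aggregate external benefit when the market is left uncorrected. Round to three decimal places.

Market equilibrium (private): 56.393 + 3.031x = 81.226 - 4.221x → x_m = 3.4243.
Total external benefit = ∫₀^{x_m} (8.040 + 1.264x) dx = 8.040×3.4243 + ½×1.264×3.4243² = 34.9421.

$34.942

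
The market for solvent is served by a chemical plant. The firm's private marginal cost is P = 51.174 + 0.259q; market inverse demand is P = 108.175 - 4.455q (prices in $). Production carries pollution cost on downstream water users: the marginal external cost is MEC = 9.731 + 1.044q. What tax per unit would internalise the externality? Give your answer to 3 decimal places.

Social marginal cost = private MC + MEC = 60.905 + 1.303q.
Set SMC = demand: 60.905 + 1.303q = 108.175 - 4.455q → q* = 8.2094.
The Pigouvian tax equals MEC at q*: 9.731 + 1.044×8.2094 = 18.3016.

tax = $18.302 per unit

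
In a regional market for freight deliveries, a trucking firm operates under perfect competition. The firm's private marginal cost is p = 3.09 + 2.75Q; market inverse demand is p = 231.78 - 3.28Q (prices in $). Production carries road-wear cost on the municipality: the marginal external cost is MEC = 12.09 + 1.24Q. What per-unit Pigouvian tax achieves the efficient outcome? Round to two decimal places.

Social marginal cost = private MC + MEC = 15.18 + 3.99Q.
Set SMC = demand: 15.18 + 3.99Q = 231.78 - 3.28Q → Q* = 29.7937.
The Pigouvian tax equals MEC at Q*: 12.09 + 1.24×29.7937 = 49.0342.

tax = $49.03 per unit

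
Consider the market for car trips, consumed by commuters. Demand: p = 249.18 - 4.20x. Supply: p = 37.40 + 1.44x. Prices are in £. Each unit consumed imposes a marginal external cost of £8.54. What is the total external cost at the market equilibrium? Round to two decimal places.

£320.67

Market equilibrium (private): 37.40 + 1.44x = 249.18 - 4.20x → x_m = 37.5496.
Total external cost = MEC × x_m = 8.54 × 37.5496 = 320.6736.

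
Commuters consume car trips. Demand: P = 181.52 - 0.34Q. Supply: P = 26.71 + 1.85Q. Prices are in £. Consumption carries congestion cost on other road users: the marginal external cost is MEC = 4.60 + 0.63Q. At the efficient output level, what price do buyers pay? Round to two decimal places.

P = £163.41

Social marginal benefit = demand − MEC = 176.92 - 0.97Q.
Set SMB = MC: 176.92 - 0.97Q = 26.71 + 1.85Q → Q* = 53.2660.
Consumer price on the demand curve at Q*: 181.52 − 0.34×53.2660 = 163.4096.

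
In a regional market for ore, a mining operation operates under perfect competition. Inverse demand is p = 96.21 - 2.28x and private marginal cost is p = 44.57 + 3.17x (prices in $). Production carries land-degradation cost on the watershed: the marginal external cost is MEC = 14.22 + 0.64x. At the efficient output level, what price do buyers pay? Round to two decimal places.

Social marginal cost = private MC + MEC = 58.79 + 3.81x.
Set SMC = demand: 58.79 + 3.81x = 96.21 - 2.28x → x* = 6.1445.
Consumer price on the demand curve at x*: 96.21 − 2.28×6.1445 = 82.2005.

P = $82.20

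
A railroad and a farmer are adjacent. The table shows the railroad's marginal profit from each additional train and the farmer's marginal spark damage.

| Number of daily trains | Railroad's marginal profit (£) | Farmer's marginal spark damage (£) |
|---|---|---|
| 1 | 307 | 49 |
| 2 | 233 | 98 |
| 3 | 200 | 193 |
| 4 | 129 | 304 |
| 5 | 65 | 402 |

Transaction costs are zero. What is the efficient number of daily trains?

Bargaining reaches the level where marginal profit last exceeds marginal spark damage.
That holds through level 3 (200 ≥ 193) but not at 4 (129 < 304).

3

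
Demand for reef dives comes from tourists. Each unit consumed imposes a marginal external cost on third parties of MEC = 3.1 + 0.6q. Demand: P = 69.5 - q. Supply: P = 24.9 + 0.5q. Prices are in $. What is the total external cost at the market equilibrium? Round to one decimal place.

$357.4

Market equilibrium (private): 24.9 + 0.5q = 69.5 - q → q_m = 29.7333.
Total external cost = ∫₀^{q_m} (3.1 + 0.6q) dq = 3.1×29.7333 + ½×0.6×29.7333² = 357.3940.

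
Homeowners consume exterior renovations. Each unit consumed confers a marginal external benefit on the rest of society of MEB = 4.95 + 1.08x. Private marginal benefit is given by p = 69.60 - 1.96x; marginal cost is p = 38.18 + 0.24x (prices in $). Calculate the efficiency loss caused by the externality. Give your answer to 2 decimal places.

DWL = $185.32

Market equilibrium (private): 38.18 + 0.24x = 69.60 - 1.96x → x_m = 14.2818.
Social marginal benefit = demand + MEB = 74.55 - 0.88x.
Set SMB = MC: 74.55 - 0.88x = 38.18 + 0.24x → x* = 32.4732.
Between x* and x_m the wedge SMB − MC runs linearly from 0 to MEB(x_m), so the loss is a triangle.
DWL = ½ × 18.1914 × 20.3744 = 185.3194.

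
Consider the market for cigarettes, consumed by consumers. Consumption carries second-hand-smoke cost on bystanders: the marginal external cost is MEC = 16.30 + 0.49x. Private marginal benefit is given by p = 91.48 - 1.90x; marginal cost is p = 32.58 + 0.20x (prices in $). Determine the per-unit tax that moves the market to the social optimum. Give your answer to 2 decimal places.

Social marginal benefit = demand − MEC = 75.18 - 2.39x.
Set SMB = MC: 75.18 - 2.39x = 32.58 + 0.20x → x* = 16.4479.
The Pigouvian tax equals MEC at x*: 16.30 + 0.49×16.4479 = 24.3595.

tax = $24.36 per unit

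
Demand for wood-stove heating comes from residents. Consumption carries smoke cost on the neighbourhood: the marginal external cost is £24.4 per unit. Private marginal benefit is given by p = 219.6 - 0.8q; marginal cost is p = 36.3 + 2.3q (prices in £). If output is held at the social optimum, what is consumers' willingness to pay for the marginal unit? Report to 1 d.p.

Social marginal benefit = demand − MEC = 195.2 - 0.8q.
Set SMB = MC: 195.2 - 0.8q = 36.3 + 2.3q → q* = 51.2581.
Consumer price on the demand curve at q*: 219.6 − 0.8×51.2581 = 178.5935.

P = £178.6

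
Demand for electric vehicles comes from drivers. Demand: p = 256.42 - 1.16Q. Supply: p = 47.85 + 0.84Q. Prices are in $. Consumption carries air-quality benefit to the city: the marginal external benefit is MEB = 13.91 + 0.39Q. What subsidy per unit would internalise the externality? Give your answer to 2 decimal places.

Social marginal benefit = demand + MEB = 270.33 - 0.77Q.
Set SMB = MC: 270.33 - 0.77Q = 47.85 + 0.84Q → Q* = 138.1863.
The Pigouvian subsidy equals MEB at Q*: 13.91 + 0.39×138.1863 = 67.8027.

subsidy = $67.80 per unit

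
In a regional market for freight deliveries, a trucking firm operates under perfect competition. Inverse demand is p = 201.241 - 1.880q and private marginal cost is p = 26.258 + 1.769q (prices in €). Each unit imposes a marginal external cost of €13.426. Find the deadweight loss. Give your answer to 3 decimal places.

Market equilibrium (private): 26.258 + 1.769q = 201.241 - 1.880q → q_m = 47.9537.
Social marginal cost = private MC + MEC = 39.684 + 1.769q.
Set SMC = demand: 39.684 + 1.769q = 201.241 - 1.880q → q* = 44.2743.
Height of the DWL triangle at q_m is SMC(q_m) − demand(q_m) = MEC(q_m) = 13.4260.
DWL = ½ × 3.6794 × 13.4260 = 24.6998.

DWL = €24.700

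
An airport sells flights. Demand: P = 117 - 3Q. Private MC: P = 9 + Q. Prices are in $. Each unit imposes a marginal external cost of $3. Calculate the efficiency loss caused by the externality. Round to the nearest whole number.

DWL = $1

Market equilibrium (private): 9 + Q = 117 - 3Q → Q_m = 27.0000.
Social marginal cost = private MC + MEC = 12 + Q.
Set SMC = demand: 12 + Q = 117 - 3Q → Q* = 26.2500.
Height of the DWL triangle at Q_m is SMC(Q_m) − demand(Q_m) = MEC(Q_m) = 3.0000.
DWL = ½ × 0.7500 × 3.0000 = 1.1250.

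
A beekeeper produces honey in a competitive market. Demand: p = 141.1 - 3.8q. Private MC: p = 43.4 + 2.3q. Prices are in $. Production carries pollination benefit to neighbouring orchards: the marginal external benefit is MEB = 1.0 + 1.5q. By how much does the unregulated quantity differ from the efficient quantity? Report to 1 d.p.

Market equilibrium (private): 43.4 + 2.3q = 141.1 - 3.8q → q_m = 16.0164.
Social marginal cost = private MC − MEB = 42.4 + 0.8q.
Set SMC = demand: 42.4 + 0.8q = 141.1 - 3.8q → q* = 21.4565.
Gap = |16.0164 − 21.4565| = 5.4401.

5.4 units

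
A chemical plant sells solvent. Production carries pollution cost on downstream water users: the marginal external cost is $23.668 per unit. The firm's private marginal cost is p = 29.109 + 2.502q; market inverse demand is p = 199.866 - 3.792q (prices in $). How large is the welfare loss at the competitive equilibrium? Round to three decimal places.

Market equilibrium (private): 29.109 + 2.502q = 199.866 - 3.792q → q_m = 27.1301.
Social marginal cost = private MC + MEC = 52.777 + 2.502q.
Set SMC = demand: 52.777 + 2.502q = 199.866 - 3.792q → q* = 23.3697.
Height of the DWL triangle at q_m is SMC(q_m) − demand(q_m) = MEC(q_m) = 23.6680.
DWL = ½ × 3.7604 × 23.6680 = 44.5006.

DWL = $44.501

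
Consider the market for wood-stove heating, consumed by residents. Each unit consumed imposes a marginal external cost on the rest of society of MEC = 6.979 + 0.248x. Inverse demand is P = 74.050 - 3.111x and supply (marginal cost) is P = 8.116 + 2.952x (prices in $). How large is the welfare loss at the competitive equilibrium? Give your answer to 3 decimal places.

Market equilibrium (private): 8.116 + 2.952x = 74.050 - 3.111x → x_m = 10.8748.
Social marginal benefit = demand − MEC = 67.071 - 3.359x.
Set SMB = MC: 67.071 - 3.359x = 8.116 + 2.952x → x* = 9.3416.
The welfare-loss triangle has base |x_m − x*| and height MEC(x_m) (the vertical gap between SMB and MC is zero at x* and MEC at x_m).
DWL = ½ × 1.5332 × 9.6760 = 7.4176.

DWL = $7.418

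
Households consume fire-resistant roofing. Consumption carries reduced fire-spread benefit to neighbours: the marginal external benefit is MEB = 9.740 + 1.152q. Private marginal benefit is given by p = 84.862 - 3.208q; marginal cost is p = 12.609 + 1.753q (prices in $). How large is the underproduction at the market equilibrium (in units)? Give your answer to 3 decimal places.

6.962 units

Market equilibrium (private): 12.609 + 1.753q = 84.862 - 3.208q → q_m = 14.5642.
Social marginal benefit = demand + MEB = 94.602 - 2.056q.
Set SMB = MC: 94.602 - 2.056q = 12.609 + 1.753q → q* = 21.5261.
Gap = |14.5642 − 21.5261| = 6.9619.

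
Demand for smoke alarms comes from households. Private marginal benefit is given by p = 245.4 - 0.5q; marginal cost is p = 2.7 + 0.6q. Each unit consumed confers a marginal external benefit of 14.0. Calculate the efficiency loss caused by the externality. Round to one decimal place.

Market equilibrium (private): 2.7 + 0.6q = 245.4 - 0.5q → q_m = 220.6364.
Social marginal benefit = demand + MEB = 259.4 - 0.5q.
Set SMB = MC: 259.4 - 0.5q = 2.7 + 0.6q → q* = 233.3636.
Height of the DWL triangle at q_m is SMB(q_m) − MC(q_m) = MEB(q_m) = 14.0000.
DWL = ½ × 12.7272 × 14.0000 = 89.0904.

DWL = 89.1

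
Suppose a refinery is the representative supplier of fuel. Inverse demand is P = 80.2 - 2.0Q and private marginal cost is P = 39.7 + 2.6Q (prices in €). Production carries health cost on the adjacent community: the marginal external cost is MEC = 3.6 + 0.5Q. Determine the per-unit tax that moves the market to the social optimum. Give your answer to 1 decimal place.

tax = €7.2 per unit

Social marginal cost = private MC + MEC = 43.3 + 3.1Q.
Set SMC = demand: 43.3 + 3.1Q = 80.2 - 2.0Q → Q* = 7.2353.
The Pigouvian tax equals MEC at Q*: 3.6 + 0.5×7.2353 = 7.2177.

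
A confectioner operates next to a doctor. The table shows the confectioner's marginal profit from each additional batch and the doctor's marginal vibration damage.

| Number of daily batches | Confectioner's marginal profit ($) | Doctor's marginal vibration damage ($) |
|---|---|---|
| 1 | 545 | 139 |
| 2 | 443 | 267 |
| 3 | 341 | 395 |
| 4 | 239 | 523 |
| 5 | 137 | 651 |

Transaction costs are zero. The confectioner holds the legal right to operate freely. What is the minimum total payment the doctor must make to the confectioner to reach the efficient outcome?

Left alone the confectioner would choose level 5 (marginal profit stays positive).
Efficient level: k* = 2 (marginal profit ≥ marginal vibration damage through 2).
The doctor must at least cover the confectioner's forgone profit from cutting 5→2: 341 + 239 + 137 = 717.

$717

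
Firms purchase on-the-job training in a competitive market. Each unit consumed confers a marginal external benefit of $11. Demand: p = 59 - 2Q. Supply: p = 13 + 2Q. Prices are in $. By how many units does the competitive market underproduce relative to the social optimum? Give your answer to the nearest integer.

Market equilibrium (private): 13 + 2Q = 59 - 2Q → Q_m = 11.5000.
Social marginal benefit = demand + MEB = 70 - 2Q.
Set SMB = MC: 70 - 2Q = 13 + 2Q → Q* = 14.2500.
Gap = |11.5000 − 14.2500| = 2.7500.

3 units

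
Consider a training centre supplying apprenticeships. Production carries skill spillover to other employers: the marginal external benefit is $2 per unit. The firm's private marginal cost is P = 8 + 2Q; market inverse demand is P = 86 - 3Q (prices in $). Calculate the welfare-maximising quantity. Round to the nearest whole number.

Social marginal cost = private MC − MEB = 6 + 2Q.
Set SMC = demand: 6 + 2Q = 86 - 3Q → Q* = 16.0000.

Q* = 16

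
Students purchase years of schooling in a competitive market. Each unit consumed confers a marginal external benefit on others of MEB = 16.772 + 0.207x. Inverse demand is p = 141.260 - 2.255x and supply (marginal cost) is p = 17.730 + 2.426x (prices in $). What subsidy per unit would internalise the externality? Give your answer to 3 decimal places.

subsidy = $23.263 per unit

Social marginal benefit = demand + MEB = 158.032 - 2.048x.
Set SMB = MC: 158.032 - 2.048x = 17.730 + 2.426x → x* = 31.3594.
The Pigouvian subsidy equals MEB at x*: 16.772 + 0.207×31.3594 = 23.2634.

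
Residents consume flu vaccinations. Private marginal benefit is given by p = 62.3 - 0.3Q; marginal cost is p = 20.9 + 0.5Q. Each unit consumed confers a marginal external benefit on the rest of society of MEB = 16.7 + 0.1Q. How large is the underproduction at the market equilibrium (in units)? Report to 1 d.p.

31.3 units

Market equilibrium (private): 20.9 + 0.5Q = 62.3 - 0.3Q → Q_m = 51.7500.
Social marginal benefit = demand + MEB = 79.0 - 0.2Q.
Set SMB = MC: 79.0 - 0.2Q = 20.9 + 0.5Q → Q* = 83.0000.
Gap = |51.7500 − 83.0000| = 31.2500.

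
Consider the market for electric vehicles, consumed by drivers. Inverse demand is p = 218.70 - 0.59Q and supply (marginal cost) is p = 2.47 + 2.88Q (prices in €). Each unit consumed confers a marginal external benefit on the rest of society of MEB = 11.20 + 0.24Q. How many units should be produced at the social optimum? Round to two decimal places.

Q* = 70.41

Social marginal benefit = demand + MEB = 229.90 - 0.35Q.
Set SMB = MC: 229.90 - 0.35Q = 2.47 + 2.88Q → Q* = 70.4118.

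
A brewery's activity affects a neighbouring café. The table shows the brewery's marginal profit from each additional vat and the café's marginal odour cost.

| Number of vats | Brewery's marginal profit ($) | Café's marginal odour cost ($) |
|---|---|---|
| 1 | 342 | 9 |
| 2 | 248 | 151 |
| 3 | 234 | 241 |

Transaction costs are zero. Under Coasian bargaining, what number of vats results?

2

Bargaining reaches the level where marginal profit last exceeds marginal odour cost.
That holds through level 2 (248 ≥ 151) but not at 3 (234 < 241).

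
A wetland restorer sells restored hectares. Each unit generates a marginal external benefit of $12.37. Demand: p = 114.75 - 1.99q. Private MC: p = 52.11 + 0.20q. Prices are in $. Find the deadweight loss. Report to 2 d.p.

Market equilibrium (private): 52.11 + 0.20q = 114.75 - 1.99q → q_m = 28.6027.
Social marginal cost = private MC − MEB = 39.74 + 0.20q.
Set SMC = demand: 39.74 + 0.20q = 114.75 - 1.99q → q* = 34.2511.
Between q* and q_m the wedge demand − SMC runs linearly from 0 to MEB(q_m), so the loss is a triangle.
DWL = ½ × 5.6484 × 12.3700 = 34.9354.

DWL = $34.94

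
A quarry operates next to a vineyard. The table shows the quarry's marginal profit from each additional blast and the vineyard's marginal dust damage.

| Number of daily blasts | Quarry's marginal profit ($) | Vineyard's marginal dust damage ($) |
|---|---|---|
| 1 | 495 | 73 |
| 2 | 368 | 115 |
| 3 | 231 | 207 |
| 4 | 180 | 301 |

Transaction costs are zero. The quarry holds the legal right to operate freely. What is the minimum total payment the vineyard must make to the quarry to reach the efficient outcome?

Left alone the quarry would choose level 4 (marginal profit stays positive).
Efficient level: k* = 3 (marginal profit ≥ marginal dust damage through 3).
The vineyard must at least cover the quarry's forgone profit from cutting 4→3: 180 = 180.

$180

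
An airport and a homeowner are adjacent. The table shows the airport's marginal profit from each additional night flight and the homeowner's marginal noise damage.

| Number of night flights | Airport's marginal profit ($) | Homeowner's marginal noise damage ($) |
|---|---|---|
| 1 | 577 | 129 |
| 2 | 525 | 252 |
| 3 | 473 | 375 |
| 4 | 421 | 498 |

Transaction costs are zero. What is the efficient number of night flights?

3

Bargaining reaches the level where marginal profit last exceeds marginal noise damage.
That holds through level 3 (473 ≥ 375) but not at 4 (421 < 498).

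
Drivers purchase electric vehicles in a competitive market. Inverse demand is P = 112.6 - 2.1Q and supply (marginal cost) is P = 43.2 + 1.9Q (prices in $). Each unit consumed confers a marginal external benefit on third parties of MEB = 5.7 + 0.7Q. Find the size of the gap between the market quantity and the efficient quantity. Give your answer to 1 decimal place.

Market equilibrium (private): 43.2 + 1.9Q = 112.6 - 2.1Q → Q_m = 17.3500.
Social marginal benefit = demand + MEB = 118.3 - 1.4Q.
Set SMB = MC: 118.3 - 1.4Q = 43.2 + 1.9Q → Q* = 22.7576.
Gap = |17.3500 − 22.7576| = 5.4076.

5.4 units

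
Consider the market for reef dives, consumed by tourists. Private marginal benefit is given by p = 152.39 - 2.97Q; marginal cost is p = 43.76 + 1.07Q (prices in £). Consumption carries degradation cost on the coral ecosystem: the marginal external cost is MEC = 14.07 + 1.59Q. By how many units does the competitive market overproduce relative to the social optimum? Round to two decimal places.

10.09 units

Market equilibrium (private): 43.76 + 1.07Q = 152.39 - 2.97Q → Q_m = 26.8886.
Social marginal benefit = demand − MEC = 138.32 - 4.56Q.
Set SMB = MC: 138.32 - 4.56Q = 43.76 + 1.07Q → Q* = 16.7957.
Gap = |26.8886 − 16.7957| = 10.0929.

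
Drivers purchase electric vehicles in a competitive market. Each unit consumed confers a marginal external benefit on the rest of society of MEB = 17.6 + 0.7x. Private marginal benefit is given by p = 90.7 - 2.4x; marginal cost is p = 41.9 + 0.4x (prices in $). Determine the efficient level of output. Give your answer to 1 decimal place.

x* = 31.6

Social marginal benefit = demand + MEB = 108.3 - 1.7x.
Set SMB = MC: 108.3 - 1.7x = 41.9 + 0.4x → x* = 31.6190.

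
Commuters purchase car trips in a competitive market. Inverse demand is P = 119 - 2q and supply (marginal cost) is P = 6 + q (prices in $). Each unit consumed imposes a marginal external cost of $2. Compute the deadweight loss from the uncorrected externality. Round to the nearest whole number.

Market equilibrium (private): 6 + q = 119 - 2q → q_m = 37.6667.
Social marginal benefit = demand − MEC = 117 - 2q.
Set SMB = MC: 117 - 2q = 6 + q → q* = 37.0000.
Height of the DWL triangle at q_m is MC(q_m) − SMB(q_m) = MEC(q_m) = 2.0000.
DWL = ½ × 0.6667 × 2.0000 = 0.6667.

DWL = $1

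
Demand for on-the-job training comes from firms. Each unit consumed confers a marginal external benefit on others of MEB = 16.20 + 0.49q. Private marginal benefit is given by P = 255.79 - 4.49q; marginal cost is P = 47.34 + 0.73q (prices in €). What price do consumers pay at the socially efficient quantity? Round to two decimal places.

P = €42.54

Social marginal benefit = demand + MEB = 271.99 - 4.00q.
Set SMB = MC: 271.99 - 4.00q = 47.34 + 0.73q → q* = 47.4947.
Consumer price on the demand curve at q*: 255.79 − 4.49×47.4947 = 42.5388.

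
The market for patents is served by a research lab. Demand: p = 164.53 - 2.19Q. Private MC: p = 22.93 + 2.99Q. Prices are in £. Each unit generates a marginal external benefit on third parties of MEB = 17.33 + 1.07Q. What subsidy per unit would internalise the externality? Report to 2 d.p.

Social marginal cost = private MC − MEB = 5.60 + 1.92Q.
Set SMC = demand: 5.60 + 1.92Q = 164.53 - 2.19Q → Q* = 38.6691.
The Pigouvian subsidy equals MEB at Q*: 17.33 + 1.07×38.6691 = 58.7059.

subsidy = £58.71 per unit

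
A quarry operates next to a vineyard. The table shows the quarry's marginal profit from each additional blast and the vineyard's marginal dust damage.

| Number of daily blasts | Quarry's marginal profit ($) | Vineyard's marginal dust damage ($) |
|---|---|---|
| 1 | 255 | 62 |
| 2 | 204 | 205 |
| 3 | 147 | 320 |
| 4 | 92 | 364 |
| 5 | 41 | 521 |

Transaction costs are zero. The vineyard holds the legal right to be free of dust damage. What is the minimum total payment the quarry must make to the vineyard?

Efficient level: marginal profit ≥ marginal dust damage through level 1, so k* = 1.
With the vineyard holding the right, the quarry must at least compensate total damage at k*: 62 = 62.

$62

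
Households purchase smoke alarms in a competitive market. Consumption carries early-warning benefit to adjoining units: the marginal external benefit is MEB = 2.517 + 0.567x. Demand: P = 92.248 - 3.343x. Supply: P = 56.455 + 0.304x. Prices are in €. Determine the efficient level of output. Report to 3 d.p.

Social marginal benefit = demand + MEB = 94.765 - 2.776x.
Set SMB = MC: 94.765 - 2.776x = 56.455 + 0.304x → x* = 12.4383.

x* = 12.438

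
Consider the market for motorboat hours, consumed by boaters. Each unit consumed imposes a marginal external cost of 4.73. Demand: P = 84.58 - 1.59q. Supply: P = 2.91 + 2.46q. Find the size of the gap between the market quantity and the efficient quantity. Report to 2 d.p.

1.17 units

Market equilibrium (private): 2.91 + 2.46q = 84.58 - 1.59q → q_m = 20.1654.
Social marginal benefit = demand − MEC = 79.85 - 1.59q.
Set SMB = MC: 79.85 - 1.59q = 2.91 + 2.46q → q* = 18.9975.
Gap = |20.1654 − 18.9975| = 1.1679.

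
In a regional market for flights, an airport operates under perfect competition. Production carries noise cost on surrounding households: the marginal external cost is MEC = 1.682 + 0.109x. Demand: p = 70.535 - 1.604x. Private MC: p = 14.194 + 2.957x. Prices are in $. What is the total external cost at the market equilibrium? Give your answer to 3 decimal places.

$29.094

Market equilibrium (private): 14.194 + 2.957x = 70.535 - 1.604x → x_m = 12.3528.
Total external cost = ∫₀^{x_m} (1.682 + 0.109x) dx = 1.682×12.3528 + ½×0.109×12.3528² = 29.0937.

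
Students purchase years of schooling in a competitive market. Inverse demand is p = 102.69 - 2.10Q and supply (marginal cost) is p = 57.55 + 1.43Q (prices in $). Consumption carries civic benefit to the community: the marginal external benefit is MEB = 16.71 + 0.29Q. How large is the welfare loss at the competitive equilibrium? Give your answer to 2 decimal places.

DWL = $64.34

Market equilibrium (private): 57.55 + 1.43Q = 102.69 - 2.10Q → Q_m = 12.7875.
Social marginal benefit = demand + MEB = 119.40 - 1.81Q.
Set SMB = MC: 119.40 - 1.81Q = 57.55 + 1.43Q → Q* = 19.0895.
Between Q* and Q_m the wedge SMB − MC runs linearly from 0 to MEB(Q_m), so the loss is a triangle.
DWL = ½ × 6.3020 × 20.4184 = 64.3384.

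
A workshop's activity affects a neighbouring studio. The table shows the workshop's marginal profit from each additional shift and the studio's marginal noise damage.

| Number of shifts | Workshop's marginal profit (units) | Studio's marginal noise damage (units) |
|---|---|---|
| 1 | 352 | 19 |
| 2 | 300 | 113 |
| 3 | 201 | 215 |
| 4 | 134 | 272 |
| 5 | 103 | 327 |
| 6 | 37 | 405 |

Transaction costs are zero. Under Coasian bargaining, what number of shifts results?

Bargaining reaches the level where marginal profit last exceeds marginal noise damage.
That holds through level 2 (300 ≥ 113) but not at 3 (201 < 215).

2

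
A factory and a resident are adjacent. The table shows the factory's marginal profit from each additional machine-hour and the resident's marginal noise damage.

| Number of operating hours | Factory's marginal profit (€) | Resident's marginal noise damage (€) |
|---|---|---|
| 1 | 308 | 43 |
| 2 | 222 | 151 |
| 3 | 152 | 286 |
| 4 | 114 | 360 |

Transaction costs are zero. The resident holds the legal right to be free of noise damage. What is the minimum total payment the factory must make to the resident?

€194

Efficient level: marginal profit ≥ marginal noise damage through level 2, so k* = 2.
With the resident holding the right, the factory must at least compensate total damage at k*: 43 + 151 = 194.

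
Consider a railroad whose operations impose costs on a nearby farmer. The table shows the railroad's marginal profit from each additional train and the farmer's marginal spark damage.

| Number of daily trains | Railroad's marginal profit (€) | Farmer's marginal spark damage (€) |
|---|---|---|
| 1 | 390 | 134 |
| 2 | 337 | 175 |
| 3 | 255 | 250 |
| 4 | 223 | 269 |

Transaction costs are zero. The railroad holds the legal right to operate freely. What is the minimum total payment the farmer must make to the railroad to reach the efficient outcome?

Left alone the railroad would choose level 4 (marginal profit stays positive).
Efficient level: k* = 3 (marginal profit ≥ marginal spark damage through 3).
The farmer must at least cover the railroad's forgone profit from cutting 4→3: 223 = 223.

€223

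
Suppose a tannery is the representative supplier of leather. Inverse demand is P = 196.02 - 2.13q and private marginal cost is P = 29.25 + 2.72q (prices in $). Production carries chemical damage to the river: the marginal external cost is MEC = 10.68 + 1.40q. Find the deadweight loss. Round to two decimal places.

Market equilibrium (private): 29.25 + 2.72q = 196.02 - 2.13q → q_m = 34.3856.
Social marginal cost = private MC + MEC = 39.93 + 4.12q.
Set SMC = demand: 39.93 + 4.12q = 196.02 - 2.13q → q* = 24.9744.
The welfare-loss triangle has base |q_m − q*| and height MEC(q_m) (the vertical gap between SMC and demand is zero at q* and MEC at q_m).
DWL = ½ × 9.4112 × 58.8198 = 276.7825.

DWL = $276.78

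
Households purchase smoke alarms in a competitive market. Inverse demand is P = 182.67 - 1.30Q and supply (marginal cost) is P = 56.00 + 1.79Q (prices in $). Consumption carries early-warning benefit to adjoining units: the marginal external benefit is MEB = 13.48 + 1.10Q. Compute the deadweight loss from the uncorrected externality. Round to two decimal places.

Market equilibrium (private): 56.00 + 1.79Q = 182.67 - 1.30Q → Q_m = 40.9935.
Social marginal benefit = demand + MEB = 196.15 - 0.20Q.
Set SMB = MC: 196.15 - 0.20Q = 56.00 + 1.79Q → Q* = 70.4271.
The loss is the area between SMB and MC from Q* to Q_m; with linear curves that's a triangle of height MEB(Q_m).
DWL = ½ × 29.4336 × 58.5729 = 862.0057.

DWL = $862.01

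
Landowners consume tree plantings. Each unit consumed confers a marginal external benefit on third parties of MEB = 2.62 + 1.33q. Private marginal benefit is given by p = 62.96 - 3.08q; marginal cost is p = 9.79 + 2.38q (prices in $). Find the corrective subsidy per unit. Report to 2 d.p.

Social marginal benefit = demand + MEB = 65.58 - 1.75q.
Set SMB = MC: 65.58 - 1.75q = 9.79 + 2.38q → q* = 13.5085.
The Pigouvian subsidy equals MEB at q*: 2.62 + 1.33×13.5085 = 20.5863.

subsidy = $20.59 per unit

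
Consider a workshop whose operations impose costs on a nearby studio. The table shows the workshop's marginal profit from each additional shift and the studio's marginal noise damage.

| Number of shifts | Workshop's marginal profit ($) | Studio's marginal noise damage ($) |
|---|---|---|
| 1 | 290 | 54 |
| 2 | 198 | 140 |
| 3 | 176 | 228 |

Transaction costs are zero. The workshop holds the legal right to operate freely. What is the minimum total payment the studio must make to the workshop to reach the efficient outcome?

$176

Left alone the workshop would choose level 3 (marginal profit stays positive).
Efficient level: k* = 2 (marginal profit ≥ marginal noise damage through 2).
The studio must at least cover the workshop's forgone profit from cutting 3→2: 176 = 176.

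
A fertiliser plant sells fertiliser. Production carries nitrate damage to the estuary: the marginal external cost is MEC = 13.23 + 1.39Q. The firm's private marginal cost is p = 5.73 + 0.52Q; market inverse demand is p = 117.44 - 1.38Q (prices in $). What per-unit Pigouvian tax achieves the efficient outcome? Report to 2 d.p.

Social marginal cost = private MC + MEC = 18.96 + 1.91Q.
Set SMC = demand: 18.96 + 1.91Q = 117.44 - 1.38Q → Q* = 29.9331.
The Pigouvian tax equals MEC at Q*: 13.23 + 1.39×29.9331 = 54.8370.

tax = $54.84 per unit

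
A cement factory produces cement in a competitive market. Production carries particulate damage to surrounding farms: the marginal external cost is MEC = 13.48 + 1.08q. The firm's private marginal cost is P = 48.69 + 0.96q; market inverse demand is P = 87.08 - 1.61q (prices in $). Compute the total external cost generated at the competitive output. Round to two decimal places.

$321.85

Market equilibrium (private): 48.69 + 0.96q = 87.08 - 1.61q → q_m = 14.9377.
Total external cost = ∫₀^{q_m} (13.48 + 1.08q) dq = 13.48×14.9377 + ½×1.08×14.9377² = 321.8530.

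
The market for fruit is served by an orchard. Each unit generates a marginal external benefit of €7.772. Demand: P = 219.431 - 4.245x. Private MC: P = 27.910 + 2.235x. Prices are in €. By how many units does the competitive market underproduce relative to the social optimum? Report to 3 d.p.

Market equilibrium (private): 27.910 + 2.235x = 219.431 - 4.245x → x_m = 29.5557.
Social marginal cost = private MC − MEB = 20.138 + 2.235x.
Set SMC = demand: 20.138 + 2.235x = 219.431 - 4.245x → x* = 30.7551.
Gap = |29.5557 − 30.7551| = 1.1994.

1.199 units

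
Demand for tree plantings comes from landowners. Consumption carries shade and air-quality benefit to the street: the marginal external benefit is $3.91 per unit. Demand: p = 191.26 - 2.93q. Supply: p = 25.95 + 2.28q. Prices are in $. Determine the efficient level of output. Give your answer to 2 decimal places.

Social marginal benefit = demand + MEB = 195.17 - 2.93q.
Set SMB = MC: 195.17 - 2.93q = 25.95 + 2.28q → q* = 32.4798.

q* = 32.48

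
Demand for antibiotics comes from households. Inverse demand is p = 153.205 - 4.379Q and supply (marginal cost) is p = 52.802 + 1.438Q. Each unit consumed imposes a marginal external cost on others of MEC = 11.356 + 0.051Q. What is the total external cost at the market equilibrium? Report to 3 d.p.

Market equilibrium (private): 52.802 + 1.438Q = 153.205 - 4.379Q → Q_m = 17.2603.
Total external cost = ∫₀^{Q_m} (11.356 + 0.051Q) dQ = 11.356×17.2603 + ½×0.051×17.2603² = 203.6049.

203.605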